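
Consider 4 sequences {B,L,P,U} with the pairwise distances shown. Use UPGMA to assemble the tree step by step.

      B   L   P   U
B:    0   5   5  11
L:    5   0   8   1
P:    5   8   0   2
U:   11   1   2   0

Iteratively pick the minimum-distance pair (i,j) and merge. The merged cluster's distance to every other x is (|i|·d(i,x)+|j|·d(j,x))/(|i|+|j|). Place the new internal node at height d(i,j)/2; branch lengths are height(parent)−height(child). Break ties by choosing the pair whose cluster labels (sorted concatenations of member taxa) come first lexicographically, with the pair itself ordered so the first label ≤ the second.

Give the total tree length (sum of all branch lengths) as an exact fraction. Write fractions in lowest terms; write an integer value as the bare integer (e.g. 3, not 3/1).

iteration 1: select L,U (d=1); attach at lengths (1/2, 1/2); label the merged cluster LU
  updated: d(B,LU)=8, d(LU,P)=5
iteration 2: select B,P (d=5); attach at lengths (5/2, 5/2); label the merged cluster BP
  updated: d(BP,LU)=13/2
iteration 3: select BP,LU (d=13/2); attach at lengths (3/4, 11/4); label the merged cluster BLPU
final tree: ((B:5/2,P:5/2):3/4,(L:1/2,U:1/2):11/4)
total length: 19/2

19/2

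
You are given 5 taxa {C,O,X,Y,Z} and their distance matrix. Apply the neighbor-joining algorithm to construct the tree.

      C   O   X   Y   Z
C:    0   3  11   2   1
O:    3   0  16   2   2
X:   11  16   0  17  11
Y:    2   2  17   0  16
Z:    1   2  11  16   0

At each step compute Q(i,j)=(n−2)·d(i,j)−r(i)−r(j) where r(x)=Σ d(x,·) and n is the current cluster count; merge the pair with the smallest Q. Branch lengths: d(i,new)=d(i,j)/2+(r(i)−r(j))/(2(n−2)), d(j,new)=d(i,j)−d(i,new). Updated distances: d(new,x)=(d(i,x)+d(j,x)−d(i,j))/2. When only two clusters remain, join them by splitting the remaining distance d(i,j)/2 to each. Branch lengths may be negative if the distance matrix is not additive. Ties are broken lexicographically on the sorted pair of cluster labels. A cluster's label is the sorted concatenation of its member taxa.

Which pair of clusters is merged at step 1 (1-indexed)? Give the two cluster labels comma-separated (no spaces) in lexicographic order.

O,Y

iteration 1: select O,Y (d=2, Q=-54); attach at lengths (-4/3, 10/3); label the merged cluster OY
  updated: d(C,OY)=3/2, d(OY,X)=31/2, d(OY,Z)=8
iteration 2: select C,OY (d=3/2, Q=-71/2); attach at lengths (-17/8, 29/8); label the merged cluster COY
  updated: d(COY,X)=25/2, d(COY,Z)=15/4
iteration 3: select COY,X (d=25/2, Q=-109/4); attach at lengths (21/8, 79/8); label the merged cluster COXY
  updated: d(COXY,Z)=9/8
iteration 4: select COXY,Z (d=9/8); attach at lengths (9/16, 9/16); label the merged cluster COXYZ
final tree: (((C:-17/8,(O:-4/3,Y:10/3):29/8):21/8,X:79/8):9/16,Z:9/16)
total length: 137/8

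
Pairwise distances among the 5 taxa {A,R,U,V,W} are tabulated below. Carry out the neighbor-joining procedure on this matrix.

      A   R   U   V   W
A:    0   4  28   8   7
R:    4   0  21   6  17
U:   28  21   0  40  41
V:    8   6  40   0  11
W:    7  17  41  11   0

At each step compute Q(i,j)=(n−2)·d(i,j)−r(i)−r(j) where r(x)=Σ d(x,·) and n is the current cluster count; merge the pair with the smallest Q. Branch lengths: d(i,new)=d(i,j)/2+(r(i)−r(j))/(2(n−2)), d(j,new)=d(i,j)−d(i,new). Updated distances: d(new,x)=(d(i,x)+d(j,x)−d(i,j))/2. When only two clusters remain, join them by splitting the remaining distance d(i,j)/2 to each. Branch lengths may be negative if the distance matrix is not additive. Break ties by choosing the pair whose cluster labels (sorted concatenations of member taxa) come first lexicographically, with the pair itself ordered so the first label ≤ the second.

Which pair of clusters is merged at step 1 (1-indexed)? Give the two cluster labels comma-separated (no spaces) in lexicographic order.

1. join R+U (d=21, Q=-115) ⇒ RU; edges |R|=-19/6, |U|=145/6
  updated: d(A,RU)=11/2, d(RU,V)=25/2, d(RU,W)=37/2
2. join A+RU (d=11/2, Q=-46) ⇒ ARU; edges |A|=-5/4, |RU|=27/4
  updated: d(ARU,V)=15/2, d(ARU,W)=10
3. join ARU+V (d=15/2, Q=-57/2) ⇒ ARUV; edges |ARU|=13/4, |V|=17/4
  updated: d(ARUV,W)=27/4
4. join ARUV+W (d=27/4) ⇒ ARUVW; edges |ARUV|=27/8, |W|=27/8
final tree: (((A:-5/4,(R:-19/6,U:145/6):27/4):13/4,V:17/4):27/8,W:27/8)
total length: 163/4

R,U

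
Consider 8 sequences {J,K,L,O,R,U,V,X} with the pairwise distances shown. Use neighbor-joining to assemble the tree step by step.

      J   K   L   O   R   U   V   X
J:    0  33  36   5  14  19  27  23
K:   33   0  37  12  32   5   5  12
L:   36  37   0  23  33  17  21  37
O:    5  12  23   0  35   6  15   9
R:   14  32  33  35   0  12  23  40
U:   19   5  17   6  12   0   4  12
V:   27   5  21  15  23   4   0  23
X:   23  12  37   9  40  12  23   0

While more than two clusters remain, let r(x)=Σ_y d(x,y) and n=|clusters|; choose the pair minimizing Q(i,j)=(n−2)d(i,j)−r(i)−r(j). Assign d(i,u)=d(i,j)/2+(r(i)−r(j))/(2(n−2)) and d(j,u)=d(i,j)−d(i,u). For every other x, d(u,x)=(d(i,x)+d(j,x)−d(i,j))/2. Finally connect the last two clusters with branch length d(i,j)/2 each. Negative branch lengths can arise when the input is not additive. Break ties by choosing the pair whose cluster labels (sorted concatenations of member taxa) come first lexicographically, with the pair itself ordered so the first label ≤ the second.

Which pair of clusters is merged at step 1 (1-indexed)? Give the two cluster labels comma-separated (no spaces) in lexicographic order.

J,R

iteration 1: select J,R (d=14, Q=-262); attach at lengths (13/3, 29/3); label the merged cluster JR
  updated: d(JR,K)=51/2, d(JR,L)=55/2, d(JR,O)=13, d(JR,U)=17/2, d(JR,V)=18, d(JR,X)=49/2
iteration 2: select K,V (d=5, Q=-315/2); attach at lengths (71/20, 29/20); label the merged cluster KV
  updated: d(JR,KV)=77/4, d(KV,L)=53/2, d(KV,O)=11, d(KV,U)=2, d(KV,X)=15
iteration 3: select O,X (d=9, Q=-247/2); attach at lengths (1/16, 143/16); label the merged cluster OX
  updated: d(JR,OX)=57/4, d(KV,OX)=17/2, d(L,OX)=51/2, d(OX,U)=9/2
iteration 4: select JR,L (d=55/2, Q=-167/2); attach at lengths (37/4, 73/4); label the merged cluster JLR
  updated: d(JLR,KV)=73/8, d(JLR,OX)=49/8, d(JLR,U)=-1
iteration 5: select JLR,U (d=-1, Q=-87/4); attach at lengths (27/16, -43/16); label the merged cluster JLRU
  updated: d(JLRU,KV)=97/16, d(JLRU,OX)=93/16
iteration 6: select JLRU,KV (d=97/16, Q=-163/8); attach at lengths (27/16, 35/8); label the merged cluster JKLRUV
  updated: d(JKLRUV,OX)=33/8
iteration 7: select JKLRUV,OX (d=33/8); attach at lengths (33/16, 33/16); label the merged cluster JKLORUVX
final tree: (((((J:13/3,R:29/3):37/4,L:73/4):27/16,U:-43/16):27/16,(K:71/20,V:29/20):35/8):33/16,(O:1/16,X:143/16):33/16)
total length: 1035/16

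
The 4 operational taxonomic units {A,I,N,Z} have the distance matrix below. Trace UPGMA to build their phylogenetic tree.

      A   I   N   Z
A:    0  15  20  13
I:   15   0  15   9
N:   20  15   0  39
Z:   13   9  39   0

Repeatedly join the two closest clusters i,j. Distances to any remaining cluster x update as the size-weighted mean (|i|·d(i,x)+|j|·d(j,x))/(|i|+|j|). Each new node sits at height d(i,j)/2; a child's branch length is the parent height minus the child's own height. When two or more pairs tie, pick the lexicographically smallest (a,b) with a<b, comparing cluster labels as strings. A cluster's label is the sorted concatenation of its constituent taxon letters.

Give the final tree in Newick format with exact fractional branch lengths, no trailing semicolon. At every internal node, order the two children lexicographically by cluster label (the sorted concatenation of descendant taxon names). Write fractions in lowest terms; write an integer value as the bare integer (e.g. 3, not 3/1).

1. join I+Z (d=9) ⇒ IZ; edges |I|=9/2, |Z|=9/2
  updated: d(A,IZ)=14, d(IZ,N)=27
2. join A+IZ (d=14) ⇒ AIZ; edges |A|=7, |IZ|=5/2
  updated: d(AIZ,N)=74/3
3. join AIZ+N (d=74/3) ⇒ AINZ; edges |AIZ|=16/3, |N|=37/3
final tree: ((A:7,(I:9/2,Z:9/2):5/2):16/3,N:37/3)
total length: 217/6

((A:7,(I:9/2,Z:9/2):5/2):16/3,N:37/3)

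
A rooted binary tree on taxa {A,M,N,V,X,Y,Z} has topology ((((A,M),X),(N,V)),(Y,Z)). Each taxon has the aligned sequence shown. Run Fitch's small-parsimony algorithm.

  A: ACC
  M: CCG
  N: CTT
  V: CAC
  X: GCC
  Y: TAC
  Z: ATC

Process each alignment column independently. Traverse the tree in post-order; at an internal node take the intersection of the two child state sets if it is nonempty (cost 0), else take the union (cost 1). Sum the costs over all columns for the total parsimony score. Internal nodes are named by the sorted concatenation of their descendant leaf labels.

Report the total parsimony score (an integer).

[col 0] AM: children A:{A}, M:{C} ∪→ {A,C}; cost 1
[col 0] AMX: children AM:{A,C}, X:{G} ∪→ {A,C,G}; cost 1
[col 0] NV: children N:{C}, V:{C} ∩→ {C}; cost 0
[col 0] AMNVX: children AMX:{A,C,G}, NV:{C} ∩→ {C}; cost 0
[col 0] YZ: children Y:{T}, Z:{A} ∪→ {A,T}; cost 1
[col 0] AMNVXYZ: children AMNVX:{C}, YZ:{A,T} ∪→ {A,C,T}; cost 1
[col 1] AM: children A:{C}, M:{C} ∩→ {C}; cost 0
[col 1] AMX: children AM:{C}, X:{C} ∩→ {C}; cost 0
[col 1] NV: children N:{T}, V:{A} ∪→ {A,T}; cost 1
[col 1] AMNVX: children AMX:{C}, NV:{A,T} ∪→ {A,C,T}; cost 1
[col 1] YZ: children Y:{A}, Z:{T} ∪→ {A,T}; cost 1
[col 1] AMNVXYZ: children AMNVX:{A,C,T}, YZ:{A,T} ∩→ {A,T}; cost 0
[col 2] AM: children A:{C}, M:{G} ∪→ {C,G}; cost 1
[col 2] AMX: children AM:{C,G}, X:{C} ∩→ {C}; cost 0
[col 2] NV: children N:{T}, V:{C} ∪→ {C,T}; cost 1
[col 2] AMNVX: children AMX:{C}, NV:{C,T} ∩→ {C}; cost 0
[col 2] YZ: children Y:{C}, Z:{C} ∩→ {C}; cost 0
[col 2] AMNVXYZ: children AMNVX:{C}, YZ:{C} ∩→ {C}; cost 0
per-site changes: [4, 3, 2]; total = 9

9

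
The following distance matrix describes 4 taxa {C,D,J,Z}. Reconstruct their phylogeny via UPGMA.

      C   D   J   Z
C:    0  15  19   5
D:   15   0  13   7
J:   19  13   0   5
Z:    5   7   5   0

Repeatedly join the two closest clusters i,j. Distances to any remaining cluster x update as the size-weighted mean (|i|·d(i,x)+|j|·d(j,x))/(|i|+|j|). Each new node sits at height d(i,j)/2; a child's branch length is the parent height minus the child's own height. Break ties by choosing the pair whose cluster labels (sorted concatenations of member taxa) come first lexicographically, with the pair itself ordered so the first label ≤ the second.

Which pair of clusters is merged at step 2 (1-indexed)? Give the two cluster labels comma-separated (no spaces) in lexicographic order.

CZ,D

step 1: merge (C,Z) at d=5; branch lengths C→5/2, Z→5/2; new cluster CZ
  updated: d(CZ,D)=11, d(CZ,J)=12
step 2: merge (CZ,D) at d=11; branch lengths CZ→3, D→11/2; new cluster CDZ
  updated: d(CDZ,J)=37/3
step 3: merge (CDZ,J) at d=37/3; branch lengths CDZ→2/3, J→37/6; new cluster CDJZ
final tree: (((C:5/2,Z:5/2):3,D:11/2):2/3,J:37/6)
total length: 61/3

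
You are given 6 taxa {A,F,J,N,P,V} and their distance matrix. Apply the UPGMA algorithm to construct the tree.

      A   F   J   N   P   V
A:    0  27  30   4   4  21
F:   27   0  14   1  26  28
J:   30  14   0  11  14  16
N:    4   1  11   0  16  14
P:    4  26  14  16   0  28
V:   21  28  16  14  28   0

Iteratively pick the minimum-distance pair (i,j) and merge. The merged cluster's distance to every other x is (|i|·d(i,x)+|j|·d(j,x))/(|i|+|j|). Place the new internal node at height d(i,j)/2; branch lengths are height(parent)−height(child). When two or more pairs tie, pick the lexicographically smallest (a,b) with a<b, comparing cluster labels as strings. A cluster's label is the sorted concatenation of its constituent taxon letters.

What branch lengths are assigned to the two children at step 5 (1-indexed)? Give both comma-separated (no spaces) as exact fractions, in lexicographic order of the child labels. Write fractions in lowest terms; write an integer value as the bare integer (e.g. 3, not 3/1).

67/8,17/24

step 1: merge (F,N) at d=1; branch lengths F→1/2, N→1/2; new cluster FN
  updated: d(A,FN)=31/2, d(FN,J)=25/2, d(FN,P)=21, d(FN,V)=21
step 2: merge (A,P) at d=4; branch lengths A→2, P→2; new cluster AP
  updated: d(AP,FN)=73/4, d(AP,J)=22, d(AP,V)=49/2
step 3: merge (FN,J) at d=25/2; branch lengths FN→23/4, J→25/4; new cluster FJN
  updated: d(AP,FJN)=39/2, d(FJN,V)=58/3
step 4: merge (FJN,V) at d=58/3; branch lengths FJN→41/12, V→29/3; new cluster FJNV
  updated: d(AP,FJNV)=83/4
step 5: merge (AP,FJNV) at d=83/4; branch lengths AP→67/8, FJNV→17/24; new cluster AFJNPV
final tree: ((A:2,P:2):67/8,(((F:1/2,N:1/2):23/4,J:25/4):41/12,V:29/3):17/24)
total length: 235/6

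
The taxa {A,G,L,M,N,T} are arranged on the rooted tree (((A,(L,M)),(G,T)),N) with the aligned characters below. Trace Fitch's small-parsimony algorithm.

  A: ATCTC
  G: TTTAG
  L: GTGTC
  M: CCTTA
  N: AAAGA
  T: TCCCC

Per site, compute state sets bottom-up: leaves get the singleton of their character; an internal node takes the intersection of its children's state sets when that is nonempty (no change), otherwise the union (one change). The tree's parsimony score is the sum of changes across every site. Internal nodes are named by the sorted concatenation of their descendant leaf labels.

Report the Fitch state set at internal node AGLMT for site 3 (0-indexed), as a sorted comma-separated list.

A,C,T

LM@0: {G} ∪ {C} = {C,G} (union, +1)
ALM@0: {A} ∪ {C,G} = {A,C,G} (union, +1)
GT@0: {T} ∩ {T} = {T} (intersection, +0)
AGLMT@0: {A,C,G} ∪ {T} = {A,C,G,T} (union, +1)
AGLMNT@0: {A,C,G,T} ∩ {A} = {A} (intersection, +0)
LM@1: {T} ∪ {C} = {C,T} (union, +1)
ALM@1: {T} ∩ {C,T} = {T} (intersection, +0)
GT@1: {T} ∪ {C} = {C,T} (union, +1)
AGLMT@1: {T} ∩ {C,T} = {T} (intersection, +0)
AGLMNT@1: {T} ∪ {A} = {A,T} (union, +1)
LM@2: {G} ∪ {T} = {G,T} (union, +1)
ALM@2: {C} ∪ {G,T} = {C,G,T} (union, +1)
GT@2: {T} ∪ {C} = {C,T} (union, +1)
AGLMT@2: {C,G,T} ∩ {C,T} = {C,T} (intersection, +0)
AGLMNT@2: {C,T} ∪ {A} = {A,C,T} (union, +1)
LM@3: {T} ∩ {T} = {T} (intersection, +0)
ALM@3: {T} ∩ {T} = {T} (intersection, +0)
GT@3: {A} ∪ {C} = {A,C} (union, +1)
AGLMT@3: {T} ∪ {A,C} = {A,C,T} (union, +1)
AGLMNT@3: {A,C,T} ∪ {G} = {A,C,G,T} (union, +1)
LM@4: {C} ∪ {A} = {A,C} (union, +1)
ALM@4: {C} ∩ {A,C} = {C} (intersection, +0)
GT@4: {G} ∪ {C} = {C,G} (union, +1)
AGLMT@4: {C} ∩ {C,G} = {C} (intersection, +0)
AGLMNT@4: {C} ∪ {A} = {A,C} (union, +1)
per-site changes: [3, 3, 4, 3, 3]; total = 16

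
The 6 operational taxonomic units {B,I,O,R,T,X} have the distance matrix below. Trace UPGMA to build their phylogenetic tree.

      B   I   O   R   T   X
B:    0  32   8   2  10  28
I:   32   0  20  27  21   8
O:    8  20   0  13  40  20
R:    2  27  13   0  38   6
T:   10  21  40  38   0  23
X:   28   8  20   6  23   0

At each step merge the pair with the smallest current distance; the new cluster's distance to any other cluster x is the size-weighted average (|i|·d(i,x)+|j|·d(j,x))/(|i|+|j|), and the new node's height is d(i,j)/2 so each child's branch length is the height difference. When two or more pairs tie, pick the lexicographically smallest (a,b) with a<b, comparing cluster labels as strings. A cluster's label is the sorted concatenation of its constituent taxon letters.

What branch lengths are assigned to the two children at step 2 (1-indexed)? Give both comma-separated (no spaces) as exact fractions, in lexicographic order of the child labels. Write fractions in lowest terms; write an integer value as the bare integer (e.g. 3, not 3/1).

4,4

iteration 1: select B,R (d=2); attach at lengths (1, 1); label the merged cluster BR
  updated: d(BR,I)=59/2, d(BR,O)=21/2, d(BR,T)=24, d(BR,X)=17
iteration 2: select I,X (d=8); attach at lengths (4, 4); label the merged cluster IX
  updated: d(BR,IX)=93/4, d(IX,O)=20, d(IX,T)=22
iteration 3: select BR,O (d=21/2); attach at lengths (17/4, 21/4); label the merged cluster BOR
  updated: d(BOR,IX)=133/6, d(BOR,T)=88/3
iteration 4: select IX,T (d=22); attach at lengths (7, 11); label the merged cluster ITX
  updated: d(BOR,ITX)=221/9
iteration 5: select BOR,ITX (d=221/9); attach at lengths (253/36, 23/18); label the merged cluster BIORTX
final tree: (((B:1,R:1):17/4,O:21/4):253/36,((I:4,X:4):7,T:11):23/18)
total length: 1649/36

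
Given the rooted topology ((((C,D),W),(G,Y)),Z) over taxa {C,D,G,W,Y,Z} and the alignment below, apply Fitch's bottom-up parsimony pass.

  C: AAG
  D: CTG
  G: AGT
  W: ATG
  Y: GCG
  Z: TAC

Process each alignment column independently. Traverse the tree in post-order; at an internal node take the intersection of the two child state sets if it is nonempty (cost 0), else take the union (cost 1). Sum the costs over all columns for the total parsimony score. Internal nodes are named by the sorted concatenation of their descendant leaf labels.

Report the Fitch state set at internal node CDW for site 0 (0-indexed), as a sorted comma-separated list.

[col 0] CD: children C:{A}, D:{C} ∪→ {A,C}; cost 1
[col 0] CDW: children CD:{A,C}, W:{A} ∩→ {A}; cost 0
[col 0] GY: children G:{A}, Y:{G} ∪→ {A,G}; cost 1
[col 0] CDGWY: children CDW:{A}, GY:{A,G} ∩→ {A}; cost 0
[col 0] CDGWYZ: children CDGWY:{A}, Z:{T} ∪→ {A,T}; cost 1
[col 1] CD: children C:{A}, D:{T} ∪→ {A,T}; cost 1
[col 1] CDW: children CD:{A,T}, W:{T} ∩→ {T}; cost 0
[col 1] GY: children G:{G}, Y:{C} ∪→ {C,G}; cost 1
[col 1] CDGWY: children CDW:{T}, GY:{C,G} ∪→ {C,G,T}; cost 1
[col 1] CDGWYZ: children CDGWY:{C,G,T}, Z:{A} ∪→ {A,C,G,T}; cost 1
[col 2] CD: children C:{G}, D:{G} ∩→ {G}; cost 0
[col 2] CDW: children CD:{G}, W:{G} ∩→ {G}; cost 0
[col 2] GY: children G:{T}, Y:{G} ∪→ {G,T}; cost 1
[col 2] CDGWY: children CDW:{G}, GY:{G,T} ∩→ {G}; cost 0
[col 2] CDGWYZ: children CDGWY:{G}, Z:{C} ∪→ {C,G}; cost 1
per-site changes: [3, 4, 2]; total = 9

A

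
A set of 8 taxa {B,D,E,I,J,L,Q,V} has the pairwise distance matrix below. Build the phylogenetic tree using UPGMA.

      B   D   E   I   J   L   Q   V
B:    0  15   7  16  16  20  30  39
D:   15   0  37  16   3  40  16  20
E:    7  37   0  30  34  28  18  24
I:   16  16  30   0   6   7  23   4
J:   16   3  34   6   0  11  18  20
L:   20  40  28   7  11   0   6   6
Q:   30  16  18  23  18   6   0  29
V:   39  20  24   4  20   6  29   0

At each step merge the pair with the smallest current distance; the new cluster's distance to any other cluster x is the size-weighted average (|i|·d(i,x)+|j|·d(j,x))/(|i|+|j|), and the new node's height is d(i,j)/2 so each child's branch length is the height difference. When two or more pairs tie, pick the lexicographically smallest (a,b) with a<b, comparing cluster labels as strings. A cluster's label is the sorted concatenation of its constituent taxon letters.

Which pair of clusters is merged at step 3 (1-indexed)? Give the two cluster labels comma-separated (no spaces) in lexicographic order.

L,Q

iteration 1: select D,J (d=3); attach at lengths (3/2, 3/2); label the merged cluster DJ
  updated: d(B,DJ)=31/2, d(DJ,E)=71/2, d(DJ,I)=11, d(DJ,L)=51/2, d(DJ,Q)=17, d(DJ,V)=20
iteration 2: select I,V (d=4); attach at lengths (2, 2); label the merged cluster IV
  updated: d(B,IV)=55/2, d(DJ,IV)=31/2, d(E,IV)=27, d(IV,L)=13/2, d(IV,Q)=26
iteration 3: select L,Q (d=6); attach at lengths (3, 3); label the merged cluster LQ
  updated: d(B,LQ)=25, d(DJ,LQ)=85/4, d(E,LQ)=23, d(IV,LQ)=65/4
iteration 4: select B,E (d=7); attach at lengths (7/2, 7/2); label the merged cluster BE
  updated: d(BE,DJ)=51/2, d(BE,IV)=109/4, d(BE,LQ)=24
iteration 5: select DJ,IV (d=31/2); attach at lengths (25/4, 23/4); label the merged cluster DIJV
  updated: d(BE,DIJV)=211/8, d(DIJV,LQ)=75/4
iteration 6: select DIJV,LQ (d=75/4); attach at lengths (13/8, 51/8); label the merged cluster DIJLQV
  updated: d(BE,DIJLQV)=307/12
iteration 7: select BE,DIJLQV (d=307/12); attach at lengths (223/24, 41/12); label the merged cluster BDEIJLQV
final tree: ((B:7/2,E:7/2):223/24,(((D:3/2,J:3/2):25/4,(I:2,V:2):23/4):13/8,(L:3,Q:3):51/8):41/12)
total length: 1265/24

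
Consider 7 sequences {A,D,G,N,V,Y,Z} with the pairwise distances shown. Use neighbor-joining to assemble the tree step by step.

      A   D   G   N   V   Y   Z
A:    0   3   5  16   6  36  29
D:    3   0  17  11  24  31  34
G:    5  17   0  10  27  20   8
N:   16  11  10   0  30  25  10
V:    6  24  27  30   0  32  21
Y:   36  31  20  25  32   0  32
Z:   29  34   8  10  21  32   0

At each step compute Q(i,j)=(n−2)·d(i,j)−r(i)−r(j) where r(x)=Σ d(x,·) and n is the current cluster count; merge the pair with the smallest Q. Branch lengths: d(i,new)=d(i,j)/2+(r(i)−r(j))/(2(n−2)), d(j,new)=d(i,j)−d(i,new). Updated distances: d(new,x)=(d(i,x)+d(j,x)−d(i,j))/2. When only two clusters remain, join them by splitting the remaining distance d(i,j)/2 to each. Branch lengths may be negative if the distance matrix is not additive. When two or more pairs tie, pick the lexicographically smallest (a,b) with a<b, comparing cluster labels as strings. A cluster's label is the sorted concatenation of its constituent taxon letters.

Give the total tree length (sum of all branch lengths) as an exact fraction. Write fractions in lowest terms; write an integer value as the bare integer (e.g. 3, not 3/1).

1. join A+V (d=6, Q=-205) ⇒ AV; edges |A|=-3/2, |V|=15/2
  updated: d(AV,D)=21/2, d(AV,G)=13, d(AV,N)=20, d(AV,Y)=31, d(AV,Z)=22
2. join AV+D (d=21/2, Q=-158) ⇒ ADV; edges |AV|=35/8, |D|=49/8
  updated: d(ADV,G)=39/4, d(ADV,N)=41/4, d(ADV,Y)=103/4, d(ADV,Z)=91/4
3. join N+Z (d=10, Q=-98) ⇒ NZ; edges |N|=25/12, |Z|=95/12
  updated: d(ADV,NZ)=23/2, d(G,NZ)=4, d(NZ,Y)=47/2
4. join ADV+Y (d=103/4, Q=-259/4) ⇒ ADVY; edges |ADV|=117/16, |Y|=295/16
  updated: d(ADVY,G)=2, d(ADVY,NZ)=37/8
5. join ADVY+G (d=2, Q=-85/8) ⇒ ADGVY; edges |ADVY|=21/16, |G|=11/16
  updated: d(ADGVY,NZ)=53/16
6. join ADGVY+NZ (d=53/16) ⇒ ADGNVYZ; edges |ADGVY|=53/32, |NZ|=53/32
final tree: (((((A:-3/2,V:15/2):35/8,D:49/8):117/16,Y:295/16):21/16,G:11/16):53/32,(N:25/12,Z:95/12):53/32)
total length: 921/16

921/16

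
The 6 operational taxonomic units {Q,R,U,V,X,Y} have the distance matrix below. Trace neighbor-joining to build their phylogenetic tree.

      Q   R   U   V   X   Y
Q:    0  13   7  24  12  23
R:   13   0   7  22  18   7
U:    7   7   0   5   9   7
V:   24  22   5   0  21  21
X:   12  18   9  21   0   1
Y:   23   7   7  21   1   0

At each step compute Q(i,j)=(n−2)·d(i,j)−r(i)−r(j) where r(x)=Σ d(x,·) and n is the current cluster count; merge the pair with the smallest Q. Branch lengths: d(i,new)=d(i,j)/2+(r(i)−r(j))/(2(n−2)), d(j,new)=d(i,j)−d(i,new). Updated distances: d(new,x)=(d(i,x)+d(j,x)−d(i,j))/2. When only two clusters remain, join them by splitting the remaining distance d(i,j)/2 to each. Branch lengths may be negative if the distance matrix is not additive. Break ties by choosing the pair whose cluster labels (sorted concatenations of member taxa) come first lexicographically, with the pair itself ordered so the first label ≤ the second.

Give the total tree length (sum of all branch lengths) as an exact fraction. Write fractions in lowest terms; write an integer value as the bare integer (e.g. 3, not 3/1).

iteration 1: select X,Y (d=1, Q=-116); attach at lengths (3/4, 1/4); label the merged cluster XY
  updated: d(Q,XY)=17, d(R,XY)=12, d(U,XY)=15/2, d(V,XY)=41/2
iteration 2: select U,V (d=5, Q=-83); attach at lengths (-5, 10); label the merged cluster UV
  updated: d(Q,UV)=13, d(R,UV)=12, d(UV,XY)=23/2
iteration 3: select Q,R (d=13, Q=-54); attach at lengths (8, 5); label the merged cluster QR
  updated: d(QR,UV)=6, d(QR,XY)=8
iteration 4: select QR,UV (d=6, Q=-51/2); attach at lengths (5/4, 19/4); label the merged cluster QRUV
  updated: d(QRUV,XY)=27/4
iteration 5: select QRUV,XY (d=27/4); attach at lengths (27/8, 27/8); label the merged cluster QRUVXY
final tree: (((Q:8,R:5):5/4,(U:-5,V:10):19/4):27/8,(X:3/4,Y:1/4):27/8)
total length: 127/4

127/4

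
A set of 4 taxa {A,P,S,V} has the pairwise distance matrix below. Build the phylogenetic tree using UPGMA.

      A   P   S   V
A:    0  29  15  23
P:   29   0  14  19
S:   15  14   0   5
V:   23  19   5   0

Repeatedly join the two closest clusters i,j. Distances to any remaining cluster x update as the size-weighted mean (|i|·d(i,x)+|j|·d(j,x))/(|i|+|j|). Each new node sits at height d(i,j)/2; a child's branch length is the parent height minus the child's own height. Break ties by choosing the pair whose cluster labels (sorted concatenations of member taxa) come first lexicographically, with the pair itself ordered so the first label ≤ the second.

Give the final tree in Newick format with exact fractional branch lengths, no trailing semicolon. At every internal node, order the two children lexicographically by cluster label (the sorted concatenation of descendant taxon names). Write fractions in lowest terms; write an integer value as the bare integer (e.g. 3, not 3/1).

step 1: merge (S,V) at d=5; branch lengths S→5/2, V→5/2; new cluster SV
  updated: d(A,SV)=19, d(P,SV)=33/2
step 2: merge (P,SV) at d=33/2; branch lengths P→33/4, SV→23/4; new cluster PSV
  updated: d(A,PSV)=67/3
step 3: merge (A,PSV) at d=67/3; branch lengths A→67/6, PSV→35/12; new cluster APSV
final tree: (A:67/6,(P:33/4,(S:5/2,V:5/2):23/4):35/12)
total length: 397/12

(A:67/6,(P:33/4,(S:5/2,V:5/2):23/4):35/12)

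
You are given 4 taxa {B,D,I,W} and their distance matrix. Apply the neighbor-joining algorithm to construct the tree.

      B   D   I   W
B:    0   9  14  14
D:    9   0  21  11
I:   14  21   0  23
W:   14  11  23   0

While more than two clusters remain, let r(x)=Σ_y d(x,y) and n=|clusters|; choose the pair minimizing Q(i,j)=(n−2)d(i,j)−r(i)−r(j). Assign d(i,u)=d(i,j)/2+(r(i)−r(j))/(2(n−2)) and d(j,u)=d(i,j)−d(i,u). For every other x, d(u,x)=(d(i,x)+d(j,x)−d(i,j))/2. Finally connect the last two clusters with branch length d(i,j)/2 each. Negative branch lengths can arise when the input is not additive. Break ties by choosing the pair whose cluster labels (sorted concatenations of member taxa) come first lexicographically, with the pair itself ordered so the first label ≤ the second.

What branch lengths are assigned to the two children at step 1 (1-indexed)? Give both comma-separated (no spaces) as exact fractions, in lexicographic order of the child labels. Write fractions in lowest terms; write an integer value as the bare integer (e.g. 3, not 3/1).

1. join B+I (d=14, Q=-67) ⇒ BI; edges |B|=7/4, |I|=49/4
  updated: d(BI,D)=8, d(BI,W)=23/2
2. join BI+D (d=8, Q=-61/2) ⇒ BDI; edges |BI|=17/4, |D|=15/4
  updated: d(BDI,W)=29/4
3. join BDI+W (d=29/4) ⇒ BDIW; edges |BDI|=29/8, |W|=29/8
final tree: (((B:7/4,I:49/4):17/4,D:15/4):29/8,W:29/8)
total length: 117/4

7/4,49/4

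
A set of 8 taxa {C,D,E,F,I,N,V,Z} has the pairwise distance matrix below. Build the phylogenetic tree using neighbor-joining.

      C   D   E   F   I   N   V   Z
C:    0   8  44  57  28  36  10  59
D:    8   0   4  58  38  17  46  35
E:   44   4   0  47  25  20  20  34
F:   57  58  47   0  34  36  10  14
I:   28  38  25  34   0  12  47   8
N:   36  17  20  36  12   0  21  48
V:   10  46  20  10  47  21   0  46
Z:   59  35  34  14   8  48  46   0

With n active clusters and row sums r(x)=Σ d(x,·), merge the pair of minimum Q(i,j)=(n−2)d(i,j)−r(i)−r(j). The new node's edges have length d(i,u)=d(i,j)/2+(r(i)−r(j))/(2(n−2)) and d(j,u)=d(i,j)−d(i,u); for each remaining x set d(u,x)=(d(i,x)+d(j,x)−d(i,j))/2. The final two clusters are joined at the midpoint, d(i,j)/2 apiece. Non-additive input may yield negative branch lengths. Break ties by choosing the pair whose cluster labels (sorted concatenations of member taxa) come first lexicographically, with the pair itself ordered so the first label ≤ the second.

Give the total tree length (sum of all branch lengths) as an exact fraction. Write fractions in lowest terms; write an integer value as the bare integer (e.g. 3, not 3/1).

1. join F+Z (d=14, Q=-416) ⇒ FZ; edges |F|=8, |Z|=6
  updated: d(C,FZ)=51, d(D,FZ)=79/2, d(E,FZ)=67/2, d(FZ,I)=14, d(FZ,N)=35, d(FZ,V)=21
2. join C+V (d=10, Q=-292) ⇒ CV; edges |C|=31/5, |V|=19/5
  updated: d(CV,D)=22, d(CV,E)=27, d(CV,FZ)=31, d(CV,I)=65/2, d(CV,N)=47/2
3. join FZ+I (d=14, Q=-437/2) ⇒ FIZ; edges |FZ|=175/16, |I|=49/16
  updated: d(CV,FIZ)=99/4, d(D,FIZ)=127/4, d(E,FIZ)=89/4, d(FIZ,N)=33/2
4. join D+E (d=4, Q=-136) ⇒ DE; edges |D|=9/4, |E|=7/4
  updated: d(CV,DE)=45/2, d(DE,FIZ)=25, d(DE,N)=33/2
5. join CV+DE (d=45/2, Q=-359/4) ⇒ CDEV; edges |CV|=207/16, |DE|=153/16
  updated: d(CDEV,FIZ)=109/8, d(CDEV,N)=35/4
6. join CDEV+FIZ (d=109/8, Q=-311/8) ⇒ CDEFIVZ; edges |CDEV|=47/16, |FIZ|=171/16
  updated: d(CDEFIVZ,N)=93/16
7. join CDEFIVZ+N (d=93/16) ⇒ CDEFINVZ; edges |CDEFIVZ|=93/32, |N|=93/32
final tree: ((((C:31/5,V:19/5):207/16,(D:9/4,E:7/4):153/16):47/16,((F:8,Z:6):175/16,I:49/16):171/16):93/32,N:93/32)
total length: 1343/16

1343/16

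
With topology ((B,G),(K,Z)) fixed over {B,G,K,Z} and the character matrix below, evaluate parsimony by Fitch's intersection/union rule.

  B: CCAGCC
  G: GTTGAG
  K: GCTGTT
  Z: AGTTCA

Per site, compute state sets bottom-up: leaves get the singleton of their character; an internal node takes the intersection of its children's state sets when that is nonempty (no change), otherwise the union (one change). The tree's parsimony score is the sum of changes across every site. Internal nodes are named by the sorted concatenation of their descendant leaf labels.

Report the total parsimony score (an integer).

site 0, node BG: B={C} ∪ G={G} → {C,G} (+1)
site 0, node KZ: K={G} ∪ Z={A} → {A,G} (+1)
site 0, node BGKZ: BG={C,G} ∩ KZ={A,G} → {G} (+0)
site 1, node BG: B={C} ∪ G={T} → {C,T} (+1)
site 1, node KZ: K={C} ∪ Z={G} → {C,G} (+1)
site 1, node BGKZ: BG={C,T} ∩ KZ={C,G} → {C} (+0)
site 2, node BG: B={A} ∪ G={T} → {A,T} (+1)
site 2, node KZ: K={T} ∩ Z={T} → {T} (+0)
site 2, node BGKZ: BG={A,T} ∩ KZ={T} → {T} (+0)
site 3, node BG: B={G} ∩ G={G} → {G} (+0)
site 3, node KZ: K={G} ∪ Z={T} → {G,T} (+1)
site 3, node BGKZ: BG={G} ∩ KZ={G,T} → {G} (+0)
site 4, node BG: B={C} ∪ G={A} → {A,C} (+1)
site 4, node KZ: K={T} ∪ Z={C} → {C,T} (+1)
site 4, node BGKZ: BG={A,C} ∩ KZ={C,T} → {C} (+0)
site 5, node BG: B={C} ∪ G={G} → {C,G} (+1)
site 5, node KZ: K={T} ∪ Z={A} → {A,T} (+1)
site 5, node BGKZ: BG={C,G} ∪ KZ={A,T} → {A,C,G,T} (+1)
per-site changes: [2, 2, 1, 1, 2, 3]; total = 11

11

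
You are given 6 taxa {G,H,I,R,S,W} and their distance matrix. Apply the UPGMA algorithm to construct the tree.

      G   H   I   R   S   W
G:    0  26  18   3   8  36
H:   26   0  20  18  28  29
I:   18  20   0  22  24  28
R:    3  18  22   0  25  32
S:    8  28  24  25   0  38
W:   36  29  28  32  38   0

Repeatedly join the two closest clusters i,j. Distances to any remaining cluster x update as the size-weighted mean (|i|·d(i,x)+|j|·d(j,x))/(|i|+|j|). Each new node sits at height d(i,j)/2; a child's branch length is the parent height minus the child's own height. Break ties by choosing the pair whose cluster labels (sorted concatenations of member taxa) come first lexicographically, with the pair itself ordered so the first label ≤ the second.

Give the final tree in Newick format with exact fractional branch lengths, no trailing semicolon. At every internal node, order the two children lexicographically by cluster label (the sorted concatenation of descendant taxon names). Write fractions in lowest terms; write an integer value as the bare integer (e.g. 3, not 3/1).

((((G:3/2,R:3/2):27/4,S:33/4):37/12,(H:10,I:10):4/3):149/30,W:163/10)

iteration 1: select G,R (d=3); attach at lengths (3/2, 3/2); label the merged cluster GR
  updated: d(GR,H)=22, d(GR,I)=20, d(GR,S)=33/2, d(GR,W)=34
iteration 2: select GR,S (d=33/2); attach at lengths (27/4, 33/4); label the merged cluster GRS
  updated: d(GRS,H)=24, d(GRS,I)=64/3, d(GRS,W)=106/3
iteration 3: select H,I (d=20); attach at lengths (10, 10); label the merged cluster HI
  updated: d(GRS,HI)=68/3, d(HI,W)=57/2
iteration 4: select GRS,HI (d=68/3); attach at lengths (37/12, 4/3); label the merged cluster GHIRS
  updated: d(GHIRS,W)=163/5
iteration 5: select GHIRS,W (d=163/5); attach at lengths (149/30, 163/10); label the merged cluster GHIRSW
final tree: ((((G:3/2,R:3/2):27/4,S:33/4):37/12,(H:10,I:10):4/3):149/30,W:163/10)
total length: 3821/60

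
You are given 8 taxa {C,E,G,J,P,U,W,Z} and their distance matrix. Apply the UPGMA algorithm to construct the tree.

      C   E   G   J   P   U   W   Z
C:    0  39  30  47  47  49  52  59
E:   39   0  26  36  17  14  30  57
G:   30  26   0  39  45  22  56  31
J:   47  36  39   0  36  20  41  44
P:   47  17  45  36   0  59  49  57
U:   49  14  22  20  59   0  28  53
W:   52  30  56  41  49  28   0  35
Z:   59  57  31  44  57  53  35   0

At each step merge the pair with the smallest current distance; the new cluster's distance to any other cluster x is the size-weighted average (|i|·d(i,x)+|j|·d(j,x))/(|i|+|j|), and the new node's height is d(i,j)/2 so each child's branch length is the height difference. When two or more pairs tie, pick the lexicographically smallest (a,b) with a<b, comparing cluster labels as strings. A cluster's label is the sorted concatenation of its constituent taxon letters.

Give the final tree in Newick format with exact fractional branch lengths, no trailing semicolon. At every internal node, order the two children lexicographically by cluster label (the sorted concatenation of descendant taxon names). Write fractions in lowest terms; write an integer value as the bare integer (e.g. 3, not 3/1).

step 1: merge (E,U) at d=14; branch lengths E→7, U→7; new cluster EU
  updated: d(C,EU)=44, d(EU,G)=24, d(EU,J)=28, d(EU,P)=38, d(EU,W)=29, d(EU,Z)=55
step 2: merge (EU,G) at d=24; branch lengths EU→5, G→12; new cluster EGU
  updated: d(C,EGU)=118/3, d(EGU,J)=95/3, d(EGU,P)=121/3, d(EGU,W)=38, d(EGU,Z)=47
step 3: merge (EGU,J) at d=95/3; branch lengths EGU→23/6, J→95/6; new cluster EGJU
  updated: d(C,EGJU)=165/4, d(EGJU,P)=157/4, d(EGJU,W)=155/4, d(EGJU,Z)=185/4
step 4: merge (W,Z) at d=35; branch lengths W→35/2, Z→35/2; new cluster WZ
  updated: d(C,WZ)=111/2, d(EGJU,WZ)=85/2, d(P,WZ)=53
step 5: merge (EGJU,P) at d=157/4; branch lengths EGJU→91/24, P→157/8; new cluster EGJPU
  updated: d(C,EGJPU)=212/5, d(EGJPU,WZ)=223/5
step 6: merge (C,EGJPU) at d=212/5; branch lengths C→106/5, EGJPU→63/40; new cluster CEGJPU
  updated: d(CEGJPU,WZ)=557/12
step 7: merge (CEGJPU,WZ) at d=557/12; branch lengths CEGJPU→241/120, WZ→137/24; new cluster CEGJPUWZ
final tree: ((C:106/5,((((E:7,U:7):5,G:12):23/6,J:95/6):91/24,P:157/8):63/40):241/120,(W:35/2,Z:35/2):137/24)
total length: 5583/40

((C:106/5,((((E:7,U:7):5,G:12):23/6,J:95/6):91/24,P:157/8):63/40):241/120,(W:35/2,Z:35/2):137/24)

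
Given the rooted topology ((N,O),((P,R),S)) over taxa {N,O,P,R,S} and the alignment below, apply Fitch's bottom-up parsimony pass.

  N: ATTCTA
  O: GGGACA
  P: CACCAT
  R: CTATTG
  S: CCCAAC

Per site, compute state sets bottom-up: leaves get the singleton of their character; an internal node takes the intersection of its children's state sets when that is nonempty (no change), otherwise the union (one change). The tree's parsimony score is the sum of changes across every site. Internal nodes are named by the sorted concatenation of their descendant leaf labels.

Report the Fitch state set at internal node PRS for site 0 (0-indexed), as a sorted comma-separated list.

C

site 0, node NO: N={A} ∪ O={G} → {A,G} (+1)
site 0, node PR: P={C} ∩ R={C} → {C} (+0)
site 0, node PRS: PR={C} ∩ S={C} → {C} (+0)
site 0, node NOPRS: NO={A,G} ∪ PRS={C} → {A,C,G} (+1)
site 1, node NO: N={T} ∪ O={G} → {G,T} (+1)
site 1, node PR: P={A} ∪ R={T} → {A,T} (+1)
site 1, node PRS: PR={A,T} ∪ S={C} → {A,C,T} (+1)
site 1, node NOPRS: NO={G,T} ∩ PRS={A,C,T} → {T} (+0)
site 2, node NO: N={T} ∪ O={G} → {G,T} (+1)
site 2, node PR: P={C} ∪ R={A} → {A,C} (+1)
site 2, node PRS: PR={A,C} ∩ S={C} → {C} (+0)
site 2, node NOPRS: NO={G,T} ∪ PRS={C} → {C,G,T} (+1)
site 3, node NO: N={C} ∪ O={A} → {A,C} (+1)
site 3, node PR: P={C} ∪ R={T} → {C,T} (+1)
site 3, node PRS: PR={C,T} ∪ S={A} → {A,C,T} (+1)
site 3, node NOPRS: NO={A,C} ∩ PRS={A,C,T} → {A,C} (+0)
site 4, node NO: N={T} ∪ O={C} → {C,T} (+1)
site 4, node PR: P={A} ∪ R={T} → {A,T} (+1)
site 4, node PRS: PR={A,T} ∩ S={A} → {A} (+0)
site 4, node NOPRS: NO={C,T} ∪ PRS={A} → {A,C,T} (+1)
site 5, node NO: N={A} ∩ O={A} → {A} (+0)
site 5, node PR: P={T} ∪ R={G} → {G,T} (+1)
site 5, node PRS: PR={G,T} ∪ S={C} → {C,G,T} (+1)
site 5, node NOPRS: NO={A} ∪ PRS={C,G,T} → {A,C,G,T} (+1)
per-site changes: [2, 3, 3, 3, 3, 3]; total = 17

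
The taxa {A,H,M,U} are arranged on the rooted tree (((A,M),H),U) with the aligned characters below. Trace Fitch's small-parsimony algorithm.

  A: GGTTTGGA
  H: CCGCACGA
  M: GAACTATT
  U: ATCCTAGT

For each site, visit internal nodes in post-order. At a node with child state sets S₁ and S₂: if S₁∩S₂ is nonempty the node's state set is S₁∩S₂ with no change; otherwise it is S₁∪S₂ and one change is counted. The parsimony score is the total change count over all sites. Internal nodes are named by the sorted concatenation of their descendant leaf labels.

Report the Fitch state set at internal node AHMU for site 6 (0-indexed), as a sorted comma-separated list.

G

site 0, node AM: A={G} ∩ M={G} → {G} (+0)
site 0, node AHM: AM={G} ∪ H={C} → {C,G} (+1)
site 0, node AHMU: AHM={C,G} ∪ U={A} → {A,C,G} (+1)
site 1, node AM: A={G} ∪ M={A} → {A,G} (+1)
site 1, node AHM: AM={A,G} ∪ H={C} → {A,C,G} (+1)
site 1, node AHMU: AHM={A,C,G} ∪ U={T} → {A,C,G,T} (+1)
site 2, node AM: A={T} ∪ M={A} → {A,T} (+1)
site 2, node AHM: AM={A,T} ∪ H={G} → {A,G,T} (+1)
site 2, node AHMU: AHM={A,G,T} ∪ U={C} → {A,C,G,T} (+1)
site 3, node AM: A={T} ∪ M={C} → {C,T} (+1)
site 3, node AHM: AM={C,T} ∩ H={C} → {C} (+0)
site 3, node AHMU: AHM={C} ∩ U={C} → {C} (+0)
site 4, node AM: A={T} ∩ M={T} → {T} (+0)
site 4, node AHM: AM={T} ∪ H={A} → {A,T} (+1)
site 4, node AHMU: AHM={A,T} ∩ U={T} → {T} (+0)
site 5, node AM: A={G} ∪ M={A} → {A,G} (+1)
site 5, node AHM: AM={A,G} ∪ H={C} → {A,C,G} (+1)
site 5, node AHMU: AHM={A,C,G} ∩ U={A} → {A} (+0)
site 6, node AM: A={G} ∪ M={T} → {G,T} (+1)
site 6, node AHM: AM={G,T} ∩ H={G} → {G} (+0)
site 6, node AHMU: AHM={G} ∩ U={G} → {G} (+0)
site 7, node AM: A={A} ∪ M={T} → {A,T} (+1)
site 7, node AHM: AM={A,T} ∩ H={A} → {A} (+0)
site 7, node AHMU: AHM={A} ∪ U={T} → {A,T} (+1)
per-site changes: [2, 3, 3, 1, 1, 2, 1, 2]; total = 15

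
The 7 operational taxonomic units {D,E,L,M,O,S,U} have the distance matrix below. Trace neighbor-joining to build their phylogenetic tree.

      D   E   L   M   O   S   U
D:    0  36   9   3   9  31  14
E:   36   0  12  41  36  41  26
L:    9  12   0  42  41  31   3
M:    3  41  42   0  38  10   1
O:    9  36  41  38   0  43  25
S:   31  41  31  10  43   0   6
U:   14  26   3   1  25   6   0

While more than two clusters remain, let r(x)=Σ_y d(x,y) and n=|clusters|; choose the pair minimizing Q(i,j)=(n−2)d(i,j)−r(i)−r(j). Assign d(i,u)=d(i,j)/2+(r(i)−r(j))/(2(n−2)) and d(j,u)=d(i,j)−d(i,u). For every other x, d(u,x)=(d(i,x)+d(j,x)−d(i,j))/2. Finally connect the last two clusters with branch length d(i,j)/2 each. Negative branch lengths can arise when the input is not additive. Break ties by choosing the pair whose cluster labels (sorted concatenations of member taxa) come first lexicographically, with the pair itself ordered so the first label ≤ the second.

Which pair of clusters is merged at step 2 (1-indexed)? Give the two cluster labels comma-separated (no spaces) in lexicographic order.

step 1: merge (E,L) at d=12, Q=-270; branch lengths E→57/5, L→3/5; new cluster EL
  updated: d(D,EL)=33/2, d(EL,M)=71/2, d(EL,O)=65/2, d(EL,S)=30, d(EL,U)=17/2
step 2: merge (D,O) at d=9, Q=-185; branch lengths D→-19/4, O→55/4; new cluster DO
  updated: d(DO,EL)=20, d(DO,M)=16, d(DO,S)=65/2, d(DO,U)=15
step 3: merge (DO,EL) at d=20, Q=-235/2; branch lengths DO→33/4, EL→47/4; new cluster DELO
  updated: d(DELO,M)=63/4, d(DELO,S)=85/4, d(DELO,U)=7/4
step 4: merge (DELO,U) at d=7/4, Q=-44; branch lengths DELO→67/8, U→-53/8; new cluster DELOU
  updated: d(DELOU,M)=15/2, d(DELOU,S)=51/4
step 5: merge (DELOU,M) at d=15/2, Q=-121/4; branch lengths DELOU→41/8, M→19/8; new cluster DELMOU
  updated: d(DELMOU,S)=61/8
step 6: merge (DELMOU,S) at d=61/8; branch lengths DELMOU→61/16, S→61/16; new cluster DELMOSU
final tree: (((((D:-19/4,O:55/4):33/4,(E:57/5,L:3/5):47/4):67/8,U:-53/8):41/8,M:19/8):61/16,S:61/16)
total length: 463/8

D,O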